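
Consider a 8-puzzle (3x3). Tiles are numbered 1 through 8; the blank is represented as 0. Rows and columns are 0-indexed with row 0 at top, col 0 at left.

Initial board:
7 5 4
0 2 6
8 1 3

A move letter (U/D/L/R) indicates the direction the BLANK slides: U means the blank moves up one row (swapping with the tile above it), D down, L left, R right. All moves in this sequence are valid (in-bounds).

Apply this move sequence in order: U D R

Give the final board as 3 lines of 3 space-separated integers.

Answer: 7 5 4
2 0 6
8 1 3

Derivation:
After move 1 (U):
0 5 4
7 2 6
8 1 3

After move 2 (D):
7 5 4
0 2 6
8 1 3

After move 3 (R):
7 5 4
2 0 6
8 1 3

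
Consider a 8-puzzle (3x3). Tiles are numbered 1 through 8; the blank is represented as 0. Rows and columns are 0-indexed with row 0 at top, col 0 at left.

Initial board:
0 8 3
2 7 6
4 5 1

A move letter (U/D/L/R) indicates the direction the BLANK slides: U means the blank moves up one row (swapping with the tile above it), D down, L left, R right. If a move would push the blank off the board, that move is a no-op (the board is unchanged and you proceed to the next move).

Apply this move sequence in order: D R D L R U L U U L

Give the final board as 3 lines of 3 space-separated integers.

After move 1 (D):
2 8 3
0 7 6
4 5 1

After move 2 (R):
2 8 3
7 0 6
4 5 1

After move 3 (D):
2 8 3
7 5 6
4 0 1

After move 4 (L):
2 8 3
7 5 6
0 4 1

After move 5 (R):
2 8 3
7 5 6
4 0 1

After move 6 (U):
2 8 3
7 0 6
4 5 1

After move 7 (L):
2 8 3
0 7 6
4 5 1

After move 8 (U):
0 8 3
2 7 6
4 5 1

After move 9 (U):
0 8 3
2 7 6
4 5 1

After move 10 (L):
0 8 3
2 7 6
4 5 1

Answer: 0 8 3
2 7 6
4 5 1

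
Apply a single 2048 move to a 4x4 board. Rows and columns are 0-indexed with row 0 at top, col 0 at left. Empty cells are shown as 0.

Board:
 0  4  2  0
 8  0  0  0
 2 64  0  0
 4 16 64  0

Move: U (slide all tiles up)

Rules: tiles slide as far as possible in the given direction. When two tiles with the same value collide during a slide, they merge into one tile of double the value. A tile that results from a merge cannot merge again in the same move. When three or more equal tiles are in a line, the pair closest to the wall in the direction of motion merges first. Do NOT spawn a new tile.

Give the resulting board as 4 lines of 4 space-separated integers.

Slide up:
col 0: [0, 8, 2, 4] -> [8, 2, 4, 0]
col 1: [4, 0, 64, 16] -> [4, 64, 16, 0]
col 2: [2, 0, 0, 64] -> [2, 64, 0, 0]
col 3: [0, 0, 0, 0] -> [0, 0, 0, 0]

Answer:  8  4  2  0
 2 64 64  0
 4 16  0  0
 0  0  0  0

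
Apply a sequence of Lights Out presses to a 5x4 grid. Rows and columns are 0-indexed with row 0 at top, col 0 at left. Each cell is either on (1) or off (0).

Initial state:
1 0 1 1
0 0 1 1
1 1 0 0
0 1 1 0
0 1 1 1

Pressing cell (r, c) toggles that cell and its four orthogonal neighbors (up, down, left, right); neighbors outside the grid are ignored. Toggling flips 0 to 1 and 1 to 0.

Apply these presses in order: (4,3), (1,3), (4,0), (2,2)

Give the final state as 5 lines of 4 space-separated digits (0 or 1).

After press 1 at (4,3):
1 0 1 1
0 0 1 1
1 1 0 0
0 1 1 1
0 1 0 0

After press 2 at (1,3):
1 0 1 0
0 0 0 0
1 1 0 1
0 1 1 1
0 1 0 0

After press 3 at (4,0):
1 0 1 0
0 0 0 0
1 1 0 1
1 1 1 1
1 0 0 0

After press 4 at (2,2):
1 0 1 0
0 0 1 0
1 0 1 0
1 1 0 1
1 0 0 0

Answer: 1 0 1 0
0 0 1 0
1 0 1 0
1 1 0 1
1 0 0 0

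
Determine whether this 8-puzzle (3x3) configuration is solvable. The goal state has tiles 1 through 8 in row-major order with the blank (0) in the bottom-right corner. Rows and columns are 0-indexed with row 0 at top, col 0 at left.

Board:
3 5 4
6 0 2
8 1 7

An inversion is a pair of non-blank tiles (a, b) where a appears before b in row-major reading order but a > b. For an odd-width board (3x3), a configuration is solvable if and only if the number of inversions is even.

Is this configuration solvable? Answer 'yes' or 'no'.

Answer: yes

Derivation:
Inversions (pairs i<j in row-major order where tile[i] > tile[j] > 0): 12
12 is even, so the puzzle is solvable.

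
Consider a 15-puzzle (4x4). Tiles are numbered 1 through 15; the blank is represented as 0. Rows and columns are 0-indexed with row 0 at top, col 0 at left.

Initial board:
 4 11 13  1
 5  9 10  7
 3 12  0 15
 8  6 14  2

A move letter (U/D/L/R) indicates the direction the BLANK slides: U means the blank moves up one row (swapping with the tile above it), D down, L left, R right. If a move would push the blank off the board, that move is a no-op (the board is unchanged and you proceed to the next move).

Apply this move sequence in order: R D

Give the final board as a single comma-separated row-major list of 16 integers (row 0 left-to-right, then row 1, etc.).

Answer: 4, 11, 13, 1, 5, 9, 10, 7, 3, 12, 15, 2, 8, 6, 14, 0

Derivation:
After move 1 (R):
 4 11 13  1
 5  9 10  7
 3 12 15  0
 8  6 14  2

After move 2 (D):
 4 11 13  1
 5  9 10  7
 3 12 15  2
 8  6 14  0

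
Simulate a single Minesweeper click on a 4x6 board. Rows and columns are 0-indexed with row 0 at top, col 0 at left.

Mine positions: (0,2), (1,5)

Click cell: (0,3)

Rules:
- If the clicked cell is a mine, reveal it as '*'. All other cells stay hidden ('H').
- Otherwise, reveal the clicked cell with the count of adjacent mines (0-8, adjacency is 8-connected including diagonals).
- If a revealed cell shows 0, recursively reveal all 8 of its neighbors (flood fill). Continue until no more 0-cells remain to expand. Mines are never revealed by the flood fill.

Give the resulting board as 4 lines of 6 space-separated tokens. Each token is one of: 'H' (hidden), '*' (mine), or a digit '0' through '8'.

H H H 1 H H
H H H H H H
H H H H H H
H H H H H H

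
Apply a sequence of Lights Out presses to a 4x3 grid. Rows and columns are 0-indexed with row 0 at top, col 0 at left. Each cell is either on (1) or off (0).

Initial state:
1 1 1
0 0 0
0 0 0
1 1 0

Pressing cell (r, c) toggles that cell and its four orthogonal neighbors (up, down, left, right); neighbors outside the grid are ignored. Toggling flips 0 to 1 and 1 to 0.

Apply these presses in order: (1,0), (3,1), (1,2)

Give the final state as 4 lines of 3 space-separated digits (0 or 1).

Answer: 0 1 0
1 0 1
1 1 1
0 0 1

Derivation:
After press 1 at (1,0):
0 1 1
1 1 0
1 0 0
1 1 0

After press 2 at (3,1):
0 1 1
1 1 0
1 1 0
0 0 1

After press 3 at (1,2):
0 1 0
1 0 1
1 1 1
0 0 1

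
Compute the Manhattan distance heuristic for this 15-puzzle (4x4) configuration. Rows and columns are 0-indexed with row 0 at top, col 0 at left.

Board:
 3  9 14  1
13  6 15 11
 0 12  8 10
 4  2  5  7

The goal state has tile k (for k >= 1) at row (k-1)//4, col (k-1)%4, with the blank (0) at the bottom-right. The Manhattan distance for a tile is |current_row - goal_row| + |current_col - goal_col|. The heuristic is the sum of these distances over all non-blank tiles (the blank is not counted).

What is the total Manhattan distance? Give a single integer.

Tile 3: at (0,0), goal (0,2), distance |0-0|+|0-2| = 2
Tile 9: at (0,1), goal (2,0), distance |0-2|+|1-0| = 3
Tile 14: at (0,2), goal (3,1), distance |0-3|+|2-1| = 4
Tile 1: at (0,3), goal (0,0), distance |0-0|+|3-0| = 3
Tile 13: at (1,0), goal (3,0), distance |1-3|+|0-0| = 2
Tile 6: at (1,1), goal (1,1), distance |1-1|+|1-1| = 0
Tile 15: at (1,2), goal (3,2), distance |1-3|+|2-2| = 2
Tile 11: at (1,3), goal (2,2), distance |1-2|+|3-2| = 2
Tile 12: at (2,1), goal (2,3), distance |2-2|+|1-3| = 2
Tile 8: at (2,2), goal (1,3), distance |2-1|+|2-3| = 2
Tile 10: at (2,3), goal (2,1), distance |2-2|+|3-1| = 2
Tile 4: at (3,0), goal (0,3), distance |3-0|+|0-3| = 6
Tile 2: at (3,1), goal (0,1), distance |3-0|+|1-1| = 3
Tile 5: at (3,2), goal (1,0), distance |3-1|+|2-0| = 4
Tile 7: at (3,3), goal (1,2), distance |3-1|+|3-2| = 3
Sum: 2 + 3 + 4 + 3 + 2 + 0 + 2 + 2 + 2 + 2 + 2 + 6 + 3 + 4 + 3 = 40

Answer: 40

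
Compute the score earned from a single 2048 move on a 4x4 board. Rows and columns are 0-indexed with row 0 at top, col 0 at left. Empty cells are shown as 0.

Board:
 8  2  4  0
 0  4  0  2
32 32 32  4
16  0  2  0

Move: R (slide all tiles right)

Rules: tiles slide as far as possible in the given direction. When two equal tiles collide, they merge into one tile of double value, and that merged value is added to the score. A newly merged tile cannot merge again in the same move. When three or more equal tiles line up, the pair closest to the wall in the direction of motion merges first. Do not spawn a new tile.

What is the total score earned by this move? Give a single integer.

Slide right:
row 0: [8, 2, 4, 0] -> [0, 8, 2, 4]  score +0 (running 0)
row 1: [0, 4, 0, 2] -> [0, 0, 4, 2]  score +0 (running 0)
row 2: [32, 32, 32, 4] -> [0, 32, 64, 4]  score +64 (running 64)
row 3: [16, 0, 2, 0] -> [0, 0, 16, 2]  score +0 (running 64)
Board after move:
 0  8  2  4
 0  0  4  2
 0 32 64  4
 0  0 16  2

Answer: 64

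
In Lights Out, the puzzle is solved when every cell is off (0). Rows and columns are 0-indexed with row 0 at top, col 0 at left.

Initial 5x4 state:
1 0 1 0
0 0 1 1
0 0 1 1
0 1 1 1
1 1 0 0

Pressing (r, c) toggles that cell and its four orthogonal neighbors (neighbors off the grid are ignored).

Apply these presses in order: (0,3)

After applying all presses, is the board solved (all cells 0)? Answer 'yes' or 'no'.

Answer: no

Derivation:
After press 1 at (0,3):
1 0 0 1
0 0 1 0
0 0 1 1
0 1 1 1
1 1 0 0

Lights still on: 10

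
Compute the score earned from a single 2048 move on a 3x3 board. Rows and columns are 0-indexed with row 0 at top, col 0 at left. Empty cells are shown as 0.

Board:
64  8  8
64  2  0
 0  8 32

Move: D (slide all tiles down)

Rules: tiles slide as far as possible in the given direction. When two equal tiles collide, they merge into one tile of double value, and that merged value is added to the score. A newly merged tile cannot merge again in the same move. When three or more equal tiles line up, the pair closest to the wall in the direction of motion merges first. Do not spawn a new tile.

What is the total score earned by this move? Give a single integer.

Answer: 128

Derivation:
Slide down:
col 0: [64, 64, 0] -> [0, 0, 128]  score +128 (running 128)
col 1: [8, 2, 8] -> [8, 2, 8]  score +0 (running 128)
col 2: [8, 0, 32] -> [0, 8, 32]  score +0 (running 128)
Board after move:
  0   8   0
  0   2   8
128   8  32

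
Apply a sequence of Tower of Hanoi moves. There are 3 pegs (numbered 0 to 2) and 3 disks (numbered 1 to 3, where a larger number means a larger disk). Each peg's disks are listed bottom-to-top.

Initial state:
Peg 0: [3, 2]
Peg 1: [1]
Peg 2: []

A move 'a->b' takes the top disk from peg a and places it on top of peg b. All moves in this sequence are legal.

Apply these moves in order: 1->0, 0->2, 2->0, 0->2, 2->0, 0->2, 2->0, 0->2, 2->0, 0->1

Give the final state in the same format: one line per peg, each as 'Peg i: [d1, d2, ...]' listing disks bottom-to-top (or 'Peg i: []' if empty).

Answer: Peg 0: [3, 2]
Peg 1: [1]
Peg 2: []

Derivation:
After move 1 (1->0):
Peg 0: [3, 2, 1]
Peg 1: []
Peg 2: []

After move 2 (0->2):
Peg 0: [3, 2]
Peg 1: []
Peg 2: [1]

After move 3 (2->0):
Peg 0: [3, 2, 1]
Peg 1: []
Peg 2: []

After move 4 (0->2):
Peg 0: [3, 2]
Peg 1: []
Peg 2: [1]

After move 5 (2->0):
Peg 0: [3, 2, 1]
Peg 1: []
Peg 2: []

After move 6 (0->2):
Peg 0: [3, 2]
Peg 1: []
Peg 2: [1]

After move 7 (2->0):
Peg 0: [3, 2, 1]
Peg 1: []
Peg 2: []

After move 8 (0->2):
Peg 0: [3, 2]
Peg 1: []
Peg 2: [1]

After move 9 (2->0):
Peg 0: [3, 2, 1]
Peg 1: []
Peg 2: []

After move 10 (0->1):
Peg 0: [3, 2]
Peg 1: [1]
Peg 2: []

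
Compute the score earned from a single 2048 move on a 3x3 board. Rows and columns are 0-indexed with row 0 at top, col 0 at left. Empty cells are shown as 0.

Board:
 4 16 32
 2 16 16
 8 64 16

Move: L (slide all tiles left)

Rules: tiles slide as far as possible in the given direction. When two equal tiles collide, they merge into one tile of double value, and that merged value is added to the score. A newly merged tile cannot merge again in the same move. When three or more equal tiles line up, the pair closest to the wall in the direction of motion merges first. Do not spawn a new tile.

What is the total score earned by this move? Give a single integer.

Slide left:
row 0: [4, 16, 32] -> [4, 16, 32]  score +0 (running 0)
row 1: [2, 16, 16] -> [2, 32, 0]  score +32 (running 32)
row 2: [8, 64, 16] -> [8, 64, 16]  score +0 (running 32)
Board after move:
 4 16 32
 2 32  0
 8 64 16

Answer: 32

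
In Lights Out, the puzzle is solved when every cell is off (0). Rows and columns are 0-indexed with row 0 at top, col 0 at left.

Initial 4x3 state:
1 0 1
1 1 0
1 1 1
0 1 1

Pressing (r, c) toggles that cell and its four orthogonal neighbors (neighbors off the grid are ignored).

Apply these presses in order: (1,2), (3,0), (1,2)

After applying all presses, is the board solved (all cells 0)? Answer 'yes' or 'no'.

After press 1 at (1,2):
1 0 0
1 0 1
1 1 0
0 1 1

After press 2 at (3,0):
1 0 0
1 0 1
0 1 0
1 0 1

After press 3 at (1,2):
1 0 1
1 1 0
0 1 1
1 0 1

Lights still on: 8

Answer: no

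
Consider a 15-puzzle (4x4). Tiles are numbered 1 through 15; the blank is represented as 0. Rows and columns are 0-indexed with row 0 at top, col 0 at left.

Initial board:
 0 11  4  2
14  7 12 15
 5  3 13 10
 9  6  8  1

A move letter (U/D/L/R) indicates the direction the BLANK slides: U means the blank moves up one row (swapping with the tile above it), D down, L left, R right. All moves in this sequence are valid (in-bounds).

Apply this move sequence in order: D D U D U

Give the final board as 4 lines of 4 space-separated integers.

After move 1 (D):
14 11  4  2
 0  7 12 15
 5  3 13 10
 9  6  8  1

After move 2 (D):
14 11  4  2
 5  7 12 15
 0  3 13 10
 9  6  8  1

After move 3 (U):
14 11  4  2
 0  7 12 15
 5  3 13 10
 9  6  8  1

After move 4 (D):
14 11  4  2
 5  7 12 15
 0  3 13 10
 9  6  8  1

After move 5 (U):
14 11  4  2
 0  7 12 15
 5  3 13 10
 9  6  8  1

Answer: 14 11  4  2
 0  7 12 15
 5  3 13 10
 9  6  8  1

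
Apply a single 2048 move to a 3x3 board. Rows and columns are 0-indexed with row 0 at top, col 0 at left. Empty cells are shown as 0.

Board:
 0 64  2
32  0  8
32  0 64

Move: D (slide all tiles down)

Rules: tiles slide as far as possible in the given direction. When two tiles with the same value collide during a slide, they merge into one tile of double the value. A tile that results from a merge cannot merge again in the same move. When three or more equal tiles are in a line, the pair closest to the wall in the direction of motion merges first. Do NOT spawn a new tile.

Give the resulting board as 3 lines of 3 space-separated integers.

Slide down:
col 0: [0, 32, 32] -> [0, 0, 64]
col 1: [64, 0, 0] -> [0, 0, 64]
col 2: [2, 8, 64] -> [2, 8, 64]

Answer:  0  0  2
 0  0  8
64 64 64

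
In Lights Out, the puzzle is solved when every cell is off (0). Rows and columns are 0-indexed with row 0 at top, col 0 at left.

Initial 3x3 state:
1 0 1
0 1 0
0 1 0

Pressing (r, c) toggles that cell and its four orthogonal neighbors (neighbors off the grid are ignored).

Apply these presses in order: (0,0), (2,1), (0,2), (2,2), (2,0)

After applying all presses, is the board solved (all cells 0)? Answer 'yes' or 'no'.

Answer: yes

Derivation:
After press 1 at (0,0):
0 1 1
1 1 0
0 1 0

After press 2 at (2,1):
0 1 1
1 0 0
1 0 1

After press 3 at (0,2):
0 0 0
1 0 1
1 0 1

After press 4 at (2,2):
0 0 0
1 0 0
1 1 0

After press 5 at (2,0):
0 0 0
0 0 0
0 0 0

Lights still on: 0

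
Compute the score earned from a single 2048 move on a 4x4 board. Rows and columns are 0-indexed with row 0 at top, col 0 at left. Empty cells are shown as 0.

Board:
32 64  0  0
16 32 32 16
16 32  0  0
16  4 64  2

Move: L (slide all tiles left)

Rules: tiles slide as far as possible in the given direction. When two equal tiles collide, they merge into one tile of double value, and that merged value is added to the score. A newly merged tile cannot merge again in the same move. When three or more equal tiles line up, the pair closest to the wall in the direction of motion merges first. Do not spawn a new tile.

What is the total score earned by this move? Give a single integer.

Slide left:
row 0: [32, 64, 0, 0] -> [32, 64, 0, 0]  score +0 (running 0)
row 1: [16, 32, 32, 16] -> [16, 64, 16, 0]  score +64 (running 64)
row 2: [16, 32, 0, 0] -> [16, 32, 0, 0]  score +0 (running 64)
row 3: [16, 4, 64, 2] -> [16, 4, 64, 2]  score +0 (running 64)
Board after move:
32 64  0  0
16 64 16  0
16 32  0  0
16  4 64  2

Answer: 64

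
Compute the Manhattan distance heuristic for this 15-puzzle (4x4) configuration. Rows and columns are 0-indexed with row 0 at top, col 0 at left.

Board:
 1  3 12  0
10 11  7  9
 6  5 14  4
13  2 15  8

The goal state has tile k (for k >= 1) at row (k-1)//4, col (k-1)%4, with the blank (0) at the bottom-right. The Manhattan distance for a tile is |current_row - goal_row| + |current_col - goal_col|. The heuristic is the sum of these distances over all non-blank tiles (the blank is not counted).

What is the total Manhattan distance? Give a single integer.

Tile 1: (0,0)->(0,0) = 0
Tile 3: (0,1)->(0,2) = 1
Tile 12: (0,2)->(2,3) = 3
Tile 10: (1,0)->(2,1) = 2
Tile 11: (1,1)->(2,2) = 2
Tile 7: (1,2)->(1,2) = 0
Tile 9: (1,3)->(2,0) = 4
Tile 6: (2,0)->(1,1) = 2
Tile 5: (2,1)->(1,0) = 2
Tile 14: (2,2)->(3,1) = 2
Tile 4: (2,3)->(0,3) = 2
Tile 13: (3,0)->(3,0) = 0
Tile 2: (3,1)->(0,1) = 3
Tile 15: (3,2)->(3,2) = 0
Tile 8: (3,3)->(1,3) = 2
Sum: 0 + 1 + 3 + 2 + 2 + 0 + 4 + 2 + 2 + 2 + 2 + 0 + 3 + 0 + 2 = 25

Answer: 25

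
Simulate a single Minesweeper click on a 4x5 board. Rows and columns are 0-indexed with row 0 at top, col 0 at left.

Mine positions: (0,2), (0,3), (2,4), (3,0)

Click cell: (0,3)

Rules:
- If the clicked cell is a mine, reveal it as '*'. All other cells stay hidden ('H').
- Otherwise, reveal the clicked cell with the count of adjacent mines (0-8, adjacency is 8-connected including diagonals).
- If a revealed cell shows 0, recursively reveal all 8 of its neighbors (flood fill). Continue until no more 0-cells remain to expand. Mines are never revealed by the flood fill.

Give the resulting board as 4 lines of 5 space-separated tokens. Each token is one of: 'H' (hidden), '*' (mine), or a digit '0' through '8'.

H H H * H
H H H H H
H H H H H
H H H H H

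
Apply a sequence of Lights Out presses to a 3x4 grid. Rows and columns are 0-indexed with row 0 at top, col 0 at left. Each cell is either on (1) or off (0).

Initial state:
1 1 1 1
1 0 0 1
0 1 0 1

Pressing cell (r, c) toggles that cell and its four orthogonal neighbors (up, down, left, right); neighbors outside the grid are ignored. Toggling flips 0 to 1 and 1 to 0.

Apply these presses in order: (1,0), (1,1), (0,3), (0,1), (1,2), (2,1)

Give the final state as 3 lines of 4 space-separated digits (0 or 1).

Answer: 1 1 0 0
1 1 0 1
0 1 0 1

Derivation:
After press 1 at (1,0):
0 1 1 1
0 1 0 1
1 1 0 1

After press 2 at (1,1):
0 0 1 1
1 0 1 1
1 0 0 1

After press 3 at (0,3):
0 0 0 0
1 0 1 0
1 0 0 1

After press 4 at (0,1):
1 1 1 0
1 1 1 0
1 0 0 1

After press 5 at (1,2):
1 1 0 0
1 0 0 1
1 0 1 1

After press 6 at (2,1):
1 1 0 0
1 1 0 1
0 1 0 1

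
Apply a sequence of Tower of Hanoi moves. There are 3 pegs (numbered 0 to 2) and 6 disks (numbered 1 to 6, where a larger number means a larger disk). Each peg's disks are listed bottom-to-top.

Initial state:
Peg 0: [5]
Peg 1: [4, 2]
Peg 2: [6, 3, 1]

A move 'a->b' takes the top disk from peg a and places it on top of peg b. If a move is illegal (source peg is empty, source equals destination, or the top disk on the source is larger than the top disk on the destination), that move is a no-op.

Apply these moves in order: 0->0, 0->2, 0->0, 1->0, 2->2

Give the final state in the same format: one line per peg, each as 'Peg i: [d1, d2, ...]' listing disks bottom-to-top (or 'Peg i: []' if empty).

Answer: Peg 0: [5, 2]
Peg 1: [4]
Peg 2: [6, 3, 1]

Derivation:
After move 1 (0->0):
Peg 0: [5]
Peg 1: [4, 2]
Peg 2: [6, 3, 1]

After move 2 (0->2):
Peg 0: [5]
Peg 1: [4, 2]
Peg 2: [6, 3, 1]

After move 3 (0->0):
Peg 0: [5]
Peg 1: [4, 2]
Peg 2: [6, 3, 1]

After move 4 (1->0):
Peg 0: [5, 2]
Peg 1: [4]
Peg 2: [6, 3, 1]

After move 5 (2->2):
Peg 0: [5, 2]
Peg 1: [4]
Peg 2: [6, 3, 1]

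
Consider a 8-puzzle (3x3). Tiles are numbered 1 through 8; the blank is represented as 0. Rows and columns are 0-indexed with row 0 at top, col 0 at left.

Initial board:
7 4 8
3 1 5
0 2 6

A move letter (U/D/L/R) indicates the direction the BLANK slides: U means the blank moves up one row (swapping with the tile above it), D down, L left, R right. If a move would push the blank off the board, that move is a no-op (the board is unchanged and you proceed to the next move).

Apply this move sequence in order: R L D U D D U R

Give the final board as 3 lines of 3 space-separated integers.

After move 1 (R):
7 4 8
3 1 5
2 0 6

After move 2 (L):
7 4 8
3 1 5
0 2 6

After move 3 (D):
7 4 8
3 1 5
0 2 6

After move 4 (U):
7 4 8
0 1 5
3 2 6

After move 5 (D):
7 4 8
3 1 5
0 2 6

After move 6 (D):
7 4 8
3 1 5
0 2 6

After move 7 (U):
7 4 8
0 1 5
3 2 6

After move 8 (R):
7 4 8
1 0 5
3 2 6

Answer: 7 4 8
1 0 5
3 2 6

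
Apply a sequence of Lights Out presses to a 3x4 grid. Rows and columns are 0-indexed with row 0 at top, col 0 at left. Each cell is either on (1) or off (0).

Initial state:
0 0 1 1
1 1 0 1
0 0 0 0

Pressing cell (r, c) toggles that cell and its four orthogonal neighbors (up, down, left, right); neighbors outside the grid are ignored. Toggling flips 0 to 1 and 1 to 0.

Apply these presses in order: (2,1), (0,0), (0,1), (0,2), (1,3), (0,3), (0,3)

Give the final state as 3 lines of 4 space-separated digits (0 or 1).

After press 1 at (2,1):
0 0 1 1
1 0 0 1
1 1 1 0

After press 2 at (0,0):
1 1 1 1
0 0 0 1
1 1 1 0

After press 3 at (0,1):
0 0 0 1
0 1 0 1
1 1 1 0

After press 4 at (0,2):
0 1 1 0
0 1 1 1
1 1 1 0

After press 5 at (1,3):
0 1 1 1
0 1 0 0
1 1 1 1

After press 6 at (0,3):
0 1 0 0
0 1 0 1
1 1 1 1

After press 7 at (0,3):
0 1 1 1
0 1 0 0
1 1 1 1

Answer: 0 1 1 1
0 1 0 0
1 1 1 1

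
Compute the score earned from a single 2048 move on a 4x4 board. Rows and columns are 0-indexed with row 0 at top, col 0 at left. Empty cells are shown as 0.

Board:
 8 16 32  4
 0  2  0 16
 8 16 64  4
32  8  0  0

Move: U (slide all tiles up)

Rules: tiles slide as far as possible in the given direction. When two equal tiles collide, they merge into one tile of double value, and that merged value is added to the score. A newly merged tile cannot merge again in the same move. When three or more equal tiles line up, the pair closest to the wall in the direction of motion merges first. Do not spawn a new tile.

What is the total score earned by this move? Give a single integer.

Slide up:
col 0: [8, 0, 8, 32] -> [16, 32, 0, 0]  score +16 (running 16)
col 1: [16, 2, 16, 8] -> [16, 2, 16, 8]  score +0 (running 16)
col 2: [32, 0, 64, 0] -> [32, 64, 0, 0]  score +0 (running 16)
col 3: [4, 16, 4, 0] -> [4, 16, 4, 0]  score +0 (running 16)
Board after move:
16 16 32  4
32  2 64 16
 0 16  0  4
 0  8  0  0

Answer: 16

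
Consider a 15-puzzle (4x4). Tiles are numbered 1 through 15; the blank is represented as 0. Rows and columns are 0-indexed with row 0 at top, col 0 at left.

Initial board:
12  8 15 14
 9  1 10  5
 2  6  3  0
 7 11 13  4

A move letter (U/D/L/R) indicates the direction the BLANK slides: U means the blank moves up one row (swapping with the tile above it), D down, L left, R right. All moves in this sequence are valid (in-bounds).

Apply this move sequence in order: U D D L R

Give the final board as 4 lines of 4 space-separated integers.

After move 1 (U):
12  8 15 14
 9  1 10  0
 2  6  3  5
 7 11 13  4

After move 2 (D):
12  8 15 14
 9  1 10  5
 2  6  3  0
 7 11 13  4

After move 3 (D):
12  8 15 14
 9  1 10  5
 2  6  3  4
 7 11 13  0

After move 4 (L):
12  8 15 14
 9  1 10  5
 2  6  3  4
 7 11  0 13

After move 5 (R):
12  8 15 14
 9  1 10  5
 2  6  3  4
 7 11 13  0

Answer: 12  8 15 14
 9  1 10  5
 2  6  3  4
 7 11 13  0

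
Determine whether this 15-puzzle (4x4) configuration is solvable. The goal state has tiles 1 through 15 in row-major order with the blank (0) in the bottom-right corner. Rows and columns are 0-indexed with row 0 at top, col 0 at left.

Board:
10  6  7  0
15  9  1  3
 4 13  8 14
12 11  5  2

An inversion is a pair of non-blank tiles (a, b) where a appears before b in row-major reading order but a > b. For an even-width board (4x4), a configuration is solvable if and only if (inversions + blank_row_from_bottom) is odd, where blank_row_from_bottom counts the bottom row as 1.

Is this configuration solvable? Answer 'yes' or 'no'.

Inversions: 55
Blank is in row 0 (0-indexed from top), which is row 4 counting from the bottom (bottom = 1).
55 + 4 = 59, which is odd, so the puzzle is solvable.

Answer: yes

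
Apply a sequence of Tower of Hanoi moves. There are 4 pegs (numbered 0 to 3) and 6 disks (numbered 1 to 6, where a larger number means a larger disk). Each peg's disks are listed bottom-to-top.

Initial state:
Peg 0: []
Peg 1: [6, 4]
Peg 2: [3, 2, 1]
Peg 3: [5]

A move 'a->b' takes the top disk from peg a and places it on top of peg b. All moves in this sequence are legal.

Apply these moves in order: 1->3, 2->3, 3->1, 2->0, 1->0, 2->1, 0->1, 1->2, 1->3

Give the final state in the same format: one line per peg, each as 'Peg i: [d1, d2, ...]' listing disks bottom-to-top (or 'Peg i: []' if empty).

Answer: Peg 0: [2]
Peg 1: [6]
Peg 2: [1]
Peg 3: [5, 4, 3]

Derivation:
After move 1 (1->3):
Peg 0: []
Peg 1: [6]
Peg 2: [3, 2, 1]
Peg 3: [5, 4]

After move 2 (2->3):
Peg 0: []
Peg 1: [6]
Peg 2: [3, 2]
Peg 3: [5, 4, 1]

After move 3 (3->1):
Peg 0: []
Peg 1: [6, 1]
Peg 2: [3, 2]
Peg 3: [5, 4]

After move 4 (2->0):
Peg 0: [2]
Peg 1: [6, 1]
Peg 2: [3]
Peg 3: [5, 4]

After move 5 (1->0):
Peg 0: [2, 1]
Peg 1: [6]
Peg 2: [3]
Peg 3: [5, 4]

After move 6 (2->1):
Peg 0: [2, 1]
Peg 1: [6, 3]
Peg 2: []
Peg 3: [5, 4]

After move 7 (0->1):
Peg 0: [2]
Peg 1: [6, 3, 1]
Peg 2: []
Peg 3: [5, 4]

After move 8 (1->2):
Peg 0: [2]
Peg 1: [6, 3]
Peg 2: [1]
Peg 3: [5, 4]

After move 9 (1->3):
Peg 0: [2]
Peg 1: [6]
Peg 2: [1]
Peg 3: [5, 4, 3]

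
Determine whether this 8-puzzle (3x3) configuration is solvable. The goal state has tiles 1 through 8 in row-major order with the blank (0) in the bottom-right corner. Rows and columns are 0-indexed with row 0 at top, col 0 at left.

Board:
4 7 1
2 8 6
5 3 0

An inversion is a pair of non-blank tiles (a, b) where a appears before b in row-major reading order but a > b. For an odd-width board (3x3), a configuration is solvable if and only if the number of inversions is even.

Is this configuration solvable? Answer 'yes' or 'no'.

Answer: yes

Derivation:
Inversions (pairs i<j in row-major order where tile[i] > tile[j] > 0): 14
14 is even, so the puzzle is solvable.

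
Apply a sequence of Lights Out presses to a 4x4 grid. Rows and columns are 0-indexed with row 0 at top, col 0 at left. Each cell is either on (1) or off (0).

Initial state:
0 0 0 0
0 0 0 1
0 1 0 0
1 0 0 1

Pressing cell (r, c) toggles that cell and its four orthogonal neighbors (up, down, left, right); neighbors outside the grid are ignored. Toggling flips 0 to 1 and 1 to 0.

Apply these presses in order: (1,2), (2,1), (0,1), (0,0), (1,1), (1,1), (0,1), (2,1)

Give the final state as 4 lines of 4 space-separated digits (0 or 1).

Answer: 1 1 1 0
1 1 1 0
0 1 1 0
1 0 0 1

Derivation:
After press 1 at (1,2):
0 0 1 0
0 1 1 0
0 1 1 0
1 0 0 1

After press 2 at (2,1):
0 0 1 0
0 0 1 0
1 0 0 0
1 1 0 1

After press 3 at (0,1):
1 1 0 0
0 1 1 0
1 0 0 0
1 1 0 1

After press 4 at (0,0):
0 0 0 0
1 1 1 0
1 0 0 0
1 1 0 1

After press 5 at (1,1):
0 1 0 0
0 0 0 0
1 1 0 0
1 1 0 1

After press 6 at (1,1):
0 0 0 0
1 1 1 0
1 0 0 0
1 1 0 1

After press 7 at (0,1):
1 1 1 0
1 0 1 0
1 0 0 0
1 1 0 1

After press 8 at (2,1):
1 1 1 0
1 1 1 0
0 1 1 0
1 0 0 1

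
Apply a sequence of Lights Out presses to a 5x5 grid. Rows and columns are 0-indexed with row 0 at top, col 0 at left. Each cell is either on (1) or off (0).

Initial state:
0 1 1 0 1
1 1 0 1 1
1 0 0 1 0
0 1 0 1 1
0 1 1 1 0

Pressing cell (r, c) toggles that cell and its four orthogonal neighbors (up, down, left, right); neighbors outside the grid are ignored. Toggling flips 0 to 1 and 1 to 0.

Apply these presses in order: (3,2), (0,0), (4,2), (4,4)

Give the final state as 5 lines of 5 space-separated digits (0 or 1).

Answer: 1 0 1 0 1
0 1 0 1 1
1 0 1 1 0
0 0 0 0 0
0 0 1 1 1

Derivation:
After press 1 at (3,2):
0 1 1 0 1
1 1 0 1 1
1 0 1 1 0
0 0 1 0 1
0 1 0 1 0

After press 2 at (0,0):
1 0 1 0 1
0 1 0 1 1
1 0 1 1 0
0 0 1 0 1
0 1 0 1 0

After press 3 at (4,2):
1 0 1 0 1
0 1 0 1 1
1 0 1 1 0
0 0 0 0 1
0 0 1 0 0

After press 4 at (4,4):
1 0 1 0 1
0 1 0 1 1
1 0 1 1 0
0 0 0 0 0
0 0 1 1 1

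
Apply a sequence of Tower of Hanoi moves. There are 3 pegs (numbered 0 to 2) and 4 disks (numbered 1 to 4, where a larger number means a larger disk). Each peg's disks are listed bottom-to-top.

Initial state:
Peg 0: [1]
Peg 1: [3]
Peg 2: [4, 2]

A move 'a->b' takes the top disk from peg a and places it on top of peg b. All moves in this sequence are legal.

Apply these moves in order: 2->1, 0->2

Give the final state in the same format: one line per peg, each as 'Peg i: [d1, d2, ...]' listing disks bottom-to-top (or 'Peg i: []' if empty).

After move 1 (2->1):
Peg 0: [1]
Peg 1: [3, 2]
Peg 2: [4]

After move 2 (0->2):
Peg 0: []
Peg 1: [3, 2]
Peg 2: [4, 1]

Answer: Peg 0: []
Peg 1: [3, 2]
Peg 2: [4, 1]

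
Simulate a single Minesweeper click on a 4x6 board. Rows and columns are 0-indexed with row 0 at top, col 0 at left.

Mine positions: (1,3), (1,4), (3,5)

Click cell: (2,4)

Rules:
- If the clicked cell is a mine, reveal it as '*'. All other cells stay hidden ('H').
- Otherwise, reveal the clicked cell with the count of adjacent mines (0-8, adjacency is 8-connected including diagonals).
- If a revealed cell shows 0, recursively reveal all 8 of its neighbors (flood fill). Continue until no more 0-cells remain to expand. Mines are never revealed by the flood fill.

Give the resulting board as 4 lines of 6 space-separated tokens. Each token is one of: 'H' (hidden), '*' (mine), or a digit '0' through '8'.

H H H H H H
H H H H H H
H H H H 3 H
H H H H H H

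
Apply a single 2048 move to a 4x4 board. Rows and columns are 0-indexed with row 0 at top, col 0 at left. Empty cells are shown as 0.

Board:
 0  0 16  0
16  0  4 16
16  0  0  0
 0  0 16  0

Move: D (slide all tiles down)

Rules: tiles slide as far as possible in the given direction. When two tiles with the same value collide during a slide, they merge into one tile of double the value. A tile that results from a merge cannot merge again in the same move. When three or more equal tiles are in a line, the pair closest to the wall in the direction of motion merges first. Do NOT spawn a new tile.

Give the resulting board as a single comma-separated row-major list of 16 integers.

Slide down:
col 0: [0, 16, 16, 0] -> [0, 0, 0, 32]
col 1: [0, 0, 0, 0] -> [0, 0, 0, 0]
col 2: [16, 4, 0, 16] -> [0, 16, 4, 16]
col 3: [0, 16, 0, 0] -> [0, 0, 0, 16]

Answer: 0, 0, 0, 0, 0, 0, 16, 0, 0, 0, 4, 0, 32, 0, 16, 16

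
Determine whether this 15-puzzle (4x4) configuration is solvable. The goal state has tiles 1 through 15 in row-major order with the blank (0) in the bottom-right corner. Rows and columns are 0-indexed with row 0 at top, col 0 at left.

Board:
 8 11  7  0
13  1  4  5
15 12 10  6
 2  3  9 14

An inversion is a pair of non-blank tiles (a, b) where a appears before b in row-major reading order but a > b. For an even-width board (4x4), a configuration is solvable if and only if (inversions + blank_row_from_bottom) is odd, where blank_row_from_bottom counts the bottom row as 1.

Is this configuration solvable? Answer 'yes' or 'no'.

Answer: yes

Derivation:
Inversions: 53
Blank is in row 0 (0-indexed from top), which is row 4 counting from the bottom (bottom = 1).
53 + 4 = 57, which is odd, so the puzzle is solvable.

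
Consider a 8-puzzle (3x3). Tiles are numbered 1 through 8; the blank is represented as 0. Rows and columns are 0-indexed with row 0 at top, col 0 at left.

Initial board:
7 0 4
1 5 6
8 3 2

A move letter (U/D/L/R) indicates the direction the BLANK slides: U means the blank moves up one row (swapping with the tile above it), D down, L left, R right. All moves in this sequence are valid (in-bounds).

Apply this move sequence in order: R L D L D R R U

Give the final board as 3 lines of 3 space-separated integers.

After move 1 (R):
7 4 0
1 5 6
8 3 2

After move 2 (L):
7 0 4
1 5 6
8 3 2

After move 3 (D):
7 5 4
1 0 6
8 3 2

After move 4 (L):
7 5 4
0 1 6
8 3 2

After move 5 (D):
7 5 4
8 1 6
0 3 2

After move 6 (R):
7 5 4
8 1 6
3 0 2

After move 7 (R):
7 5 4
8 1 6
3 2 0

After move 8 (U):
7 5 4
8 1 0
3 2 6

Answer: 7 5 4
8 1 0
3 2 6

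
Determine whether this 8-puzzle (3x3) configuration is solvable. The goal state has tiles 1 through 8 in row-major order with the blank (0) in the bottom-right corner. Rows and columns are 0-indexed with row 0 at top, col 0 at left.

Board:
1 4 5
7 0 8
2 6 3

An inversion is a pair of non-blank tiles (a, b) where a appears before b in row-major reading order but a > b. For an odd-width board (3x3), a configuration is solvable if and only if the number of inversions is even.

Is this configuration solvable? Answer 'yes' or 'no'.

Inversions (pairs i<j in row-major order where tile[i] > tile[j] > 0): 11
11 is odd, so the puzzle is not solvable.

Answer: no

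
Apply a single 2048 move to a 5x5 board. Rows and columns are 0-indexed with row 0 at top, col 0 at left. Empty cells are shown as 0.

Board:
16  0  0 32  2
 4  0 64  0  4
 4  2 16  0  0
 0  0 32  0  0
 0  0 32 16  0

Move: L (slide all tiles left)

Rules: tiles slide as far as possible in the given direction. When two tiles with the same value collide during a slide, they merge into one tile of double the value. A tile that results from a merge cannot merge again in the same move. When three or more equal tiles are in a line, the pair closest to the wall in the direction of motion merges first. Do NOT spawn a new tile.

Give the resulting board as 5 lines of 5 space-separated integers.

Slide left:
row 0: [16, 0, 0, 32, 2] -> [16, 32, 2, 0, 0]
row 1: [4, 0, 64, 0, 4] -> [4, 64, 4, 0, 0]
row 2: [4, 2, 16, 0, 0] -> [4, 2, 16, 0, 0]
row 3: [0, 0, 32, 0, 0] -> [32, 0, 0, 0, 0]
row 4: [0, 0, 32, 16, 0] -> [32, 16, 0, 0, 0]

Answer: 16 32  2  0  0
 4 64  4  0  0
 4  2 16  0  0
32  0  0  0  0
32 16  0  0  0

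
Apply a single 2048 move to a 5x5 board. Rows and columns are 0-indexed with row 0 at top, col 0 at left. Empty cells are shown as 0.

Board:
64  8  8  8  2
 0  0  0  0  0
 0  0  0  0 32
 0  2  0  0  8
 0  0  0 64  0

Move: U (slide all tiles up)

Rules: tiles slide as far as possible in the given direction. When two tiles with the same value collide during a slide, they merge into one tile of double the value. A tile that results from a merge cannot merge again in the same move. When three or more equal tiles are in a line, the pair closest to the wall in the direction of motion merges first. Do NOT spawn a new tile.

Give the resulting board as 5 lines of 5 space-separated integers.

Slide up:
col 0: [64, 0, 0, 0, 0] -> [64, 0, 0, 0, 0]
col 1: [8, 0, 0, 2, 0] -> [8, 2, 0, 0, 0]
col 2: [8, 0, 0, 0, 0] -> [8, 0, 0, 0, 0]
col 3: [8, 0, 0, 0, 64] -> [8, 64, 0, 0, 0]
col 4: [2, 0, 32, 8, 0] -> [2, 32, 8, 0, 0]

Answer: 64  8  8  8  2
 0  2  0 64 32
 0  0  0  0  8
 0  0  0  0  0
 0  0  0  0  0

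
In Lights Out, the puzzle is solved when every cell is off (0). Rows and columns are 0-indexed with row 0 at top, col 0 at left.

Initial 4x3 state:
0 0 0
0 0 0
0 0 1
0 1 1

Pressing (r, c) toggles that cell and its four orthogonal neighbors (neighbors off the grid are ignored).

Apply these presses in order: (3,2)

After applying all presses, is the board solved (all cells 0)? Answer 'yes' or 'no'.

After press 1 at (3,2):
0 0 0
0 0 0
0 0 0
0 0 0

Lights still on: 0

Answer: yes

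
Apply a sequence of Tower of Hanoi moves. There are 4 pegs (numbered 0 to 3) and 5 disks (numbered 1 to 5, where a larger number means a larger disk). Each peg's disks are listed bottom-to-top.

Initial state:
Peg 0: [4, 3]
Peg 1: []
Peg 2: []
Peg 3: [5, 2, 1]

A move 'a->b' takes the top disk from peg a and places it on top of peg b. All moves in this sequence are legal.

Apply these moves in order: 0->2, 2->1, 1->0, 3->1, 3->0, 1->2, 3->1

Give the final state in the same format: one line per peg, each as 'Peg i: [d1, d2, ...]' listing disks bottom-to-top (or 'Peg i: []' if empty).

After move 1 (0->2):
Peg 0: [4]
Peg 1: []
Peg 2: [3]
Peg 3: [5, 2, 1]

After move 2 (2->1):
Peg 0: [4]
Peg 1: [3]
Peg 2: []
Peg 3: [5, 2, 1]

After move 3 (1->0):
Peg 0: [4, 3]
Peg 1: []
Peg 2: []
Peg 3: [5, 2, 1]

After move 4 (3->1):
Peg 0: [4, 3]
Peg 1: [1]
Peg 2: []
Peg 3: [5, 2]

After move 5 (3->0):
Peg 0: [4, 3, 2]
Peg 1: [1]
Peg 2: []
Peg 3: [5]

After move 6 (1->2):
Peg 0: [4, 3, 2]
Peg 1: []
Peg 2: [1]
Peg 3: [5]

After move 7 (3->1):
Peg 0: [4, 3, 2]
Peg 1: [5]
Peg 2: [1]
Peg 3: []

Answer: Peg 0: [4, 3, 2]
Peg 1: [5]
Peg 2: [1]
Peg 3: []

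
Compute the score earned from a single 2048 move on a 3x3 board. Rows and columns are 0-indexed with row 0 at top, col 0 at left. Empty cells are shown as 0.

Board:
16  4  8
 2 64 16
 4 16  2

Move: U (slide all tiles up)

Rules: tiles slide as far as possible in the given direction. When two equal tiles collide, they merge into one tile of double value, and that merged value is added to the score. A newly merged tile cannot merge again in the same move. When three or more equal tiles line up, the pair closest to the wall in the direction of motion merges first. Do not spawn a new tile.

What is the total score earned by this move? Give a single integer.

Slide up:
col 0: [16, 2, 4] -> [16, 2, 4]  score +0 (running 0)
col 1: [4, 64, 16] -> [4, 64, 16]  score +0 (running 0)
col 2: [8, 16, 2] -> [8, 16, 2]  score +0 (running 0)
Board after move:
16  4  8
 2 64 16
 4 16  2

Answer: 0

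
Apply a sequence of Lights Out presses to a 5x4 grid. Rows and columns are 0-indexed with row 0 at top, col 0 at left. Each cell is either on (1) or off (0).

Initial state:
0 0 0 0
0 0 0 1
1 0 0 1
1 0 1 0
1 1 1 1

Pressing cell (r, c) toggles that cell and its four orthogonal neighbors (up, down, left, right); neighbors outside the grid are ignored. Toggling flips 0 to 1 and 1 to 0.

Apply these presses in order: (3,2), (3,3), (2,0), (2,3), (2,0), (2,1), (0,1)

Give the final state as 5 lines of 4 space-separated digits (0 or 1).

After press 1 at (3,2):
0 0 0 0
0 0 0 1
1 0 1 1
1 1 0 1
1 1 0 1

After press 2 at (3,3):
0 0 0 0
0 0 0 1
1 0 1 0
1 1 1 0
1 1 0 0

After press 3 at (2,0):
0 0 0 0
1 0 0 1
0 1 1 0
0 1 1 0
1 1 0 0

After press 4 at (2,3):
0 0 0 0
1 0 0 0
0 1 0 1
0 1 1 1
1 1 0 0

After press 5 at (2,0):
0 0 0 0
0 0 0 0
1 0 0 1
1 1 1 1
1 1 0 0

After press 6 at (2,1):
0 0 0 0
0 1 0 0
0 1 1 1
1 0 1 1
1 1 0 0

After press 7 at (0,1):
1 1 1 0
0 0 0 0
0 1 1 1
1 0 1 1
1 1 0 0

Answer: 1 1 1 0
0 0 0 0
0 1 1 1
1 0 1 1
1 1 0 0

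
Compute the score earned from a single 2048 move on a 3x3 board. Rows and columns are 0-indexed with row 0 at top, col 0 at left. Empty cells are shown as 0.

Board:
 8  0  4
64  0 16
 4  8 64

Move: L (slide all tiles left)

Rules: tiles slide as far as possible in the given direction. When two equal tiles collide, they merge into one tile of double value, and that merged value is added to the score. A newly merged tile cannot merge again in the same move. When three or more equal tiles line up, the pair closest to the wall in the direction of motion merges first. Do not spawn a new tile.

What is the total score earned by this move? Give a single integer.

Slide left:
row 0: [8, 0, 4] -> [8, 4, 0]  score +0 (running 0)
row 1: [64, 0, 16] -> [64, 16, 0]  score +0 (running 0)
row 2: [4, 8, 64] -> [4, 8, 64]  score +0 (running 0)
Board after move:
 8  4  0
64 16  0
 4  8 64

Answer: 0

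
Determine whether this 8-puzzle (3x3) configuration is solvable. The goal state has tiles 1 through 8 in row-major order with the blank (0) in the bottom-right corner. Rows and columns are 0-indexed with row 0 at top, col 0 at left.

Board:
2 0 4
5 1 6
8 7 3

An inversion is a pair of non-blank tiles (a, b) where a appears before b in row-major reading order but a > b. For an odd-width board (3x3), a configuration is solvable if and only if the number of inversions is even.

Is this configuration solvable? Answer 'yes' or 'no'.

Answer: no

Derivation:
Inversions (pairs i<j in row-major order where tile[i] > tile[j] > 0): 9
9 is odd, so the puzzle is not solvable.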